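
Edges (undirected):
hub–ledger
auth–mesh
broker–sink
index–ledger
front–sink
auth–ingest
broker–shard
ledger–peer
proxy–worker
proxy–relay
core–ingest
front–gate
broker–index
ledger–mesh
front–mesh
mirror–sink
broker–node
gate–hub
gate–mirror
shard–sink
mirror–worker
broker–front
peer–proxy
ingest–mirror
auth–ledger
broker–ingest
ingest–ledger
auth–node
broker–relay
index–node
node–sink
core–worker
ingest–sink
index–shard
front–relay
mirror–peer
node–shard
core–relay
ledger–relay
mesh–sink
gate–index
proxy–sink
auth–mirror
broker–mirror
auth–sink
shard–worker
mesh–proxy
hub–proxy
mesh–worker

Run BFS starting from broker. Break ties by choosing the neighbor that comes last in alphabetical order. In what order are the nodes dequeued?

Visit broker; enqueue sink, shard, relay, node, mirror, ingest, index, front → queue [sink, shard, relay, node, mirror, ingest, index, front]
Visit sink; enqueue proxy, mesh, auth → queue [shard, relay, node, mirror, ingest, index, front, proxy, mesh, auth]
Visit shard; enqueue worker → queue [relay, node, mirror, ingest, index, front, proxy, mesh, auth, worker]
Visit relay; enqueue ledger, core → queue [node, mirror, ingest, index, front, proxy, mesh, auth, worker, ledger, core]
Visit node → queue [mirror, ingest, index, front, proxy, mesh, auth, worker, ledger, core]
Visit mirror; enqueue peer, gate → queue [ingest, index, front, proxy, mesh, auth, worker, ledger, core, peer, gate]
Visit ingest → queue [index, front, proxy, mesh, auth, worker, ledger, core, peer, gate]
Visit index → queue [front, proxy, mesh, auth, worker, ledger, core, peer, gate]
Visit front → queue [proxy, mesh, auth, worker, ledger, core, peer, gate]
Visit proxy; enqueue hub → queue [mesh, auth, worker, ledger, core, peer, gate, hub]
Visit mesh → queue [auth, worker, ledger, core, peer, gate, hub]
Visit auth → queue [worker, ledger, core, peer, gate, hub]
Visit worker → queue [ledger, core, peer, gate, hub]
Visit ledger → queue [core, peer, gate, hub]
Visit core → queue [peer, gate, hub]
Visit peer → queue [gate, hub]
Visit gate → queue [hub]
Visit hub → queue []

broker sink shard relay node mirror ingest index front proxy mesh auth worker ledger core peer gate hub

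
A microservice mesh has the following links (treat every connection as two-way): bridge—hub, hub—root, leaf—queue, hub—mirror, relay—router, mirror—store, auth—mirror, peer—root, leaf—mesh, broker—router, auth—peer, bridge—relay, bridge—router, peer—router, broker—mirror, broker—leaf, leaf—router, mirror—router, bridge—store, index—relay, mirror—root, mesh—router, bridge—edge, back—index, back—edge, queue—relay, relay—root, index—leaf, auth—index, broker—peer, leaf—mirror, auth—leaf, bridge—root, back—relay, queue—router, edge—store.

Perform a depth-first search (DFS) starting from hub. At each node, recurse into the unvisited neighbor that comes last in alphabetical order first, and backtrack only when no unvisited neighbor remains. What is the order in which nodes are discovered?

hub root relay router queue leaf mirror store edge bridge back index auth peer broker mesh

Visit hub
hub → root
root → relay
relay → router
router → queue
queue → leaf
leaf → mirror
mirror → store
store → edge
edge → bridge
edge → back
back → index
index → auth
auth → peer
peer → broker
leaf → mesh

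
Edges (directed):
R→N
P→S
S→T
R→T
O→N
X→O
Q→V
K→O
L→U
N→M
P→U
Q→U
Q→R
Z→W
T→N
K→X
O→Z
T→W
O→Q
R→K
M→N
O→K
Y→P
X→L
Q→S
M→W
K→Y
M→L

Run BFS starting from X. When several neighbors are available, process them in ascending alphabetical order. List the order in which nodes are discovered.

Visit X; enqueue L, O → queue [L, O]
Visit L; enqueue U → queue [O, U]
Visit O; enqueue K, N, Q, Z → queue [U, K, N, Q, Z]
Visit U → queue [K, N, Q, Z]
Visit K; enqueue Y → queue [N, Q, Z, Y]
Visit N; enqueue M → queue [Q, Z, Y, M]
Visit Q; enqueue R, S, V → queue [Z, Y, M, R, S, V]
Visit Z; enqueue W → queue [Y, M, R, S, V, W]
Visit Y; enqueue P → queue [M, R, S, V, W, P]
Visit M → queue [R, S, V, W, P]
Visit R; enqueue T → queue [S, V, W, P, T]
Visit S → queue [V, W, P, T]
Visit V → queue [W, P, T]
Visit W → queue [P, T]
Visit P → queue [T]
Visit T → queue []

X -> L -> O -> U -> K -> N -> Q -> Z -> Y -> M -> R -> S -> V -> W -> P -> T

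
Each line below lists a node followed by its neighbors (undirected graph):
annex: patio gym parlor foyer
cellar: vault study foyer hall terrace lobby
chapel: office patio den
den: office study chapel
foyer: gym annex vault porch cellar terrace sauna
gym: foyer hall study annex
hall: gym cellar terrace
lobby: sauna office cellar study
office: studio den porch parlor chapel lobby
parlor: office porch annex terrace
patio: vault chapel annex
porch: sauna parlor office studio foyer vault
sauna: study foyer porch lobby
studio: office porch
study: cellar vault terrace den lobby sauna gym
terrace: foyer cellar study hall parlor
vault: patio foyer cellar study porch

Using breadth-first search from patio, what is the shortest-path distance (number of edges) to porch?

Level 0: patio
Level 1: annex, chapel, vault
Level 2: cellar, den, foyer, gym, office, parlor, porch, study
Level 3: hall, lobby, sauna, studio, terrace
porch first appears at level 2.

2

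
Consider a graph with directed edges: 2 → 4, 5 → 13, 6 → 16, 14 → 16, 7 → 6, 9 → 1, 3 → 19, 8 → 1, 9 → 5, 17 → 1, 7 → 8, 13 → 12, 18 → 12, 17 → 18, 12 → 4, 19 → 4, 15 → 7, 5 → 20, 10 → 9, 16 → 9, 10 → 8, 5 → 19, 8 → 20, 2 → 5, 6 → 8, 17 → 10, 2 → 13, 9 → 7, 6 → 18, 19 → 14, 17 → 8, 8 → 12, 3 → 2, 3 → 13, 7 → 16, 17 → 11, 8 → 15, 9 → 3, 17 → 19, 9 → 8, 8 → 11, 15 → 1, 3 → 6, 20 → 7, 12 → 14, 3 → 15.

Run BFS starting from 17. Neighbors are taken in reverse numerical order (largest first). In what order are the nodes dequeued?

17 19 18 11 10 8 1 14 4 12 9 20 15 16 7 5 3 6 13 2

Visit 17; enqueue 19, 18, 11, 10, 8, 1 → queue [19, 18, 11, 10, 8, 1]
Visit 19; enqueue 14, 4 → queue [18, 11, 10, 8, 1, 14, 4]
Visit 18; enqueue 12 → queue [11, 10, 8, 1, 14, 4, 12]
Visit 11 → queue [10, 8, 1, 14, 4, 12]
Visit 10; enqueue 9 → queue [8, 1, 14, 4, 12, 9]
Visit 8; enqueue 20, 15 → queue [1, 14, 4, 12, 9, 20, 15]
Visit 1 → queue [14, 4, 12, 9, 20, 15]
Visit 14; enqueue 16 → queue [4, 12, 9, 20, 15, 16]
Visit 4 → queue [12, 9, 20, 15, 16]
Visit 12 → queue [9, 20, 15, 16]
Visit 9; enqueue 7, 5, 3 → queue [20, 15, 16, 7, 5, 3]
Visit 20 → queue [15, 16, 7, 5, 3]
Visit 15 → queue [16, 7, 5, 3]
Visit 16 → queue [7, 5, 3]
Visit 7; enqueue 6 → queue [5, 3, 6]
Visit 5; enqueue 13 → queue [3, 6, 13]
Visit 3; enqueue 2 → queue [6, 13, 2]
Visit 6 → queue [13, 2]
Visit 13 → queue [2]
Visit 2 → queue []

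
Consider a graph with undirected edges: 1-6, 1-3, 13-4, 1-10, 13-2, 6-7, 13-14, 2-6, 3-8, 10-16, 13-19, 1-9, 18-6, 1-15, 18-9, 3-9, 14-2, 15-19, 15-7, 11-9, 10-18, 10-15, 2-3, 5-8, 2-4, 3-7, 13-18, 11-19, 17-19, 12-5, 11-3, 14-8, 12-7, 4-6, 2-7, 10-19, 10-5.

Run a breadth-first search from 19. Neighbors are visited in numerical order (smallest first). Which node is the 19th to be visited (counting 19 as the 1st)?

12

Visit 19; enqueue 10, 11, 13, 15, 17 → queue [10, 11, 13, 15, 17]
Visit 10; enqueue 1, 5, 16, 18 → queue [11, 13, 15, 17, 1, 5, 16, 18]
Visit 11; enqueue 3, 9 → queue [13, 15, 17, 1, 5, 16, 18, 3, 9]
Visit 13; enqueue 2, 4, 14 → queue [15, 17, 1, 5, 16, 18, 3, 9, 2, 4, 14]
Visit 15; enqueue 7 → queue [17, 1, 5, 16, 18, 3, 9, 2, 4, 14, 7]
Visit 17 → queue [1, 5, 16, 18, 3, 9, 2, 4, 14, 7]
Visit 1; enqueue 6 → queue [5, 16, 18, 3, 9, 2, 4, 14, 7, 6]
Visit 5; enqueue 8, 12 → queue [16, 18, 3, 9, 2, 4, 14, 7, 6, 8, 12]
Visit 16 → queue [18, 3, 9, 2, 4, 14, 7, 6, 8, 12]
Visit 18 → queue [3, 9, 2, 4, 14, 7, 6, 8, 12]
Visit 3 → queue [9, 2, 4, 14, 7, 6, 8, 12]
Visit 9 → queue [2, 4, 14, 7, 6, 8, 12]
Visit 2 → queue [4, 14, 7, 6, 8, 12]
Visit 4 → queue [14, 7, 6, 8, 12]
Visit 14 → queue [7, 6, 8, 12]
Visit 7 → queue [6, 8, 12]
Visit 6 → queue [8, 12]
Visit 8 → queue [12]
Visit 12 → queue []

Visit order: 19, 10, 11, 13, 15, 17, 1, 5, 16, 18, 3, 9, 2, 4, 14, 7, 6, 8, 12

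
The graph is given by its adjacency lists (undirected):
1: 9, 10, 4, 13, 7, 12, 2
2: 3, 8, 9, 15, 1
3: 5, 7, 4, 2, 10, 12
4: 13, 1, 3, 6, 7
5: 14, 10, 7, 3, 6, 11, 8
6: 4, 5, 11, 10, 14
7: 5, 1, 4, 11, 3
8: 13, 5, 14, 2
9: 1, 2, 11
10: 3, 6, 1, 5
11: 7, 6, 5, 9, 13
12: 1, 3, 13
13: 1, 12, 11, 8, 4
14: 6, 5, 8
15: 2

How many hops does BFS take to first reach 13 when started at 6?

Level 0: 6
Level 1: 4, 5, 10, 11, 14
Level 2: 1, 3, 7, 8, 9, 13
Level 3: 2, 12
Level 4: 15
13 first appears at level 2.

2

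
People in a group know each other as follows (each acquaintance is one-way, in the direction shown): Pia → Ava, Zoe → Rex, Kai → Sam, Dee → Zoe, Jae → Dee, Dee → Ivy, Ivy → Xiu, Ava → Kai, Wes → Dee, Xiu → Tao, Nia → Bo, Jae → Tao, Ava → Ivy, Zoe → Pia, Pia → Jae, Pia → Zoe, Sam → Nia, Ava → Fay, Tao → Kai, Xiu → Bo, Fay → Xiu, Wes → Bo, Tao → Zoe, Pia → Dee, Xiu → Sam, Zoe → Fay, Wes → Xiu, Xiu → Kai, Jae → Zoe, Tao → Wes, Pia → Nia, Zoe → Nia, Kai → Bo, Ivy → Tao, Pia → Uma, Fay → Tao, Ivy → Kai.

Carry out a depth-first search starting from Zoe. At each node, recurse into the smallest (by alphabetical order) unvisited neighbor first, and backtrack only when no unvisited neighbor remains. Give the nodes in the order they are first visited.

Zoe, Fay, Tao, Kai, Bo, Sam, Nia, Wes, Dee, Ivy, Xiu, Pia, Ava, Jae, Uma, Rex

Visit Zoe
Zoe → Fay
Fay → Tao
Tao → Kai
Kai → Bo
Kai → Sam
Sam → Nia
Tao → Wes
Wes → Dee
Dee → Ivy
Ivy → Xiu
Zoe → Pia
Pia → Ava
Pia → Jae
Pia → Uma
Zoe → Rex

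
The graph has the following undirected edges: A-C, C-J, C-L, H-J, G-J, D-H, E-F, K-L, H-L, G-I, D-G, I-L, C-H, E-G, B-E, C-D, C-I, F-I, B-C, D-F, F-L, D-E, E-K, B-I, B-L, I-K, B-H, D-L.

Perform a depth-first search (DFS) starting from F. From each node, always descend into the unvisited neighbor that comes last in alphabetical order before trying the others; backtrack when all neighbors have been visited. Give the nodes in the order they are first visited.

Visit F
F → L
L → K
K → I
I → G
G → J
J → H
H → D
D → E
E → B
B → C
C → A

F L K I G J H D E B C A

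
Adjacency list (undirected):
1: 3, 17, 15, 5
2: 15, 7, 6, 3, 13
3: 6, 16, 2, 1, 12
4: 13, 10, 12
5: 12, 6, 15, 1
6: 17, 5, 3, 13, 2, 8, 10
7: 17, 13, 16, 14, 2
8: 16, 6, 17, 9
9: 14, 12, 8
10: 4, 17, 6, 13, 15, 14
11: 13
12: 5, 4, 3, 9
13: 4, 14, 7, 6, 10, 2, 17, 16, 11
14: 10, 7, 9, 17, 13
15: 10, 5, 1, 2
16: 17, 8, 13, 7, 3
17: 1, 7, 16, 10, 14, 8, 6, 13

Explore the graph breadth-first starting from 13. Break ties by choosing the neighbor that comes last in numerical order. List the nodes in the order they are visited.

13 -> 17 -> 16 -> 14 -> 11 -> 10 -> 7 -> 6 -> 4 -> 2 -> 8 -> 1 -> 3 -> 9 -> 15 -> 5 -> 12

Visit 13; enqueue 17, 16, 14, 11, 10, 7, 6, 4, 2 → queue [17, 16, 14, 11, 10, 7, 6, 4, 2]
Visit 17; enqueue 8, 1 → queue [16, 14, 11, 10, 7, 6, 4, 2, 8, 1]
Visit 16; enqueue 3 → queue [14, 11, 10, 7, 6, 4, 2, 8, 1, 3]
Visit 14; enqueue 9 → queue [11, 10, 7, 6, 4, 2, 8, 1, 3, 9]
Visit 11 → queue [10, 7, 6, 4, 2, 8, 1, 3, 9]
Visit 10; enqueue 15 → queue [7, 6, 4, 2, 8, 1, 3, 9, 15]
Visit 7 → queue [6, 4, 2, 8, 1, 3, 9, 15]
Visit 6; enqueue 5 → queue [4, 2, 8, 1, 3, 9, 15, 5]
Visit 4; enqueue 12 → queue [2, 8, 1, 3, 9, 15, 5, 12]
Visit 2 → queue [8, 1, 3, 9, 15, 5, 12]
Visit 8 → queue [1, 3, 9, 15, 5, 12]
Visit 1 → queue [3, 9, 15, 5, 12]
Visit 3 → queue [9, 15, 5, 12]
Visit 9 → queue [15, 5, 12]
Visit 15 → queue [5, 12]
Visit 5 → queue [12]
Visit 12 → queue []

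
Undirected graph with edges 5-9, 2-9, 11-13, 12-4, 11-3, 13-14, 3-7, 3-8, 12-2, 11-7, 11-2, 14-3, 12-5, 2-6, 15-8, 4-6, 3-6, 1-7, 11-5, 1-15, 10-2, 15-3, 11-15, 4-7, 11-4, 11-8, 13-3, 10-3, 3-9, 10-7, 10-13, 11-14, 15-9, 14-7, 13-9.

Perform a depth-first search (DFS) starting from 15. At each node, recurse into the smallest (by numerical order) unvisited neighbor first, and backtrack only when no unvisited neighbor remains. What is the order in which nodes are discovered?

15, 1, 7, 3, 6, 2, 9, 5, 11, 4, 12, 8, 13, 10, 14

Visit 15
15 → 1
1 → 7
7 → 3
3 → 6
6 → 2
2 → 9
9 → 5
5 → 11
11 → 4
4 → 12
11 → 8
11 → 13
13 → 10
13 → 14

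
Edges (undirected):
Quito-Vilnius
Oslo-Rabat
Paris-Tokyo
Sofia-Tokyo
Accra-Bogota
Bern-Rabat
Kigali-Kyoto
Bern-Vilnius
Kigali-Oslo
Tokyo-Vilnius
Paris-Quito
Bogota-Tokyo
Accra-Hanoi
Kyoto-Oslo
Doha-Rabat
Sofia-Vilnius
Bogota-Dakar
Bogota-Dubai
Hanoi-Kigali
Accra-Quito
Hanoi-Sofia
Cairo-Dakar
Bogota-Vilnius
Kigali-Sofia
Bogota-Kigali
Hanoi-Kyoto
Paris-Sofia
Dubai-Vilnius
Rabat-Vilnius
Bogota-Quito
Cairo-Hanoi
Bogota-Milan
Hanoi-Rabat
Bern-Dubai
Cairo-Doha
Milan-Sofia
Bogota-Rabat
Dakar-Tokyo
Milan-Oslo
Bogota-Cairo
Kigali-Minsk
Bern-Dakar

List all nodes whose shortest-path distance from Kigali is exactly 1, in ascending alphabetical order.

Level 0: Kigali
Level 1: Bogota, Hanoi, Kyoto, Minsk, Oslo, Sofia
Level 2: Accra, Cairo, Dakar, Dubai, Milan, Paris, Quito, Rabat, Tokyo, Vilnius
Level 3: Bern, Doha

Bogota, Hanoi, Kyoto, Minsk, Oslo, Sofia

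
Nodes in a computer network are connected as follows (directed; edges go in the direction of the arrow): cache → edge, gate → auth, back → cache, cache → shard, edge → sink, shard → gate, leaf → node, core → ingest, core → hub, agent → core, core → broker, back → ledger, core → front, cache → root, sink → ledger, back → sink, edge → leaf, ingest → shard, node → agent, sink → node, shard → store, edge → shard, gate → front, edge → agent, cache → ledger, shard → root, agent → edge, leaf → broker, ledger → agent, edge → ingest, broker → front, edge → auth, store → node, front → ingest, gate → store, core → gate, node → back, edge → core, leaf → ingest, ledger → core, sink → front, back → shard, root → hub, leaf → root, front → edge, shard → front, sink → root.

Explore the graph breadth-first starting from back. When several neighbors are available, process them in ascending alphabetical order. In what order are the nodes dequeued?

back cache ledger shard sink edge root agent core front gate store node auth ingest leaf hub broker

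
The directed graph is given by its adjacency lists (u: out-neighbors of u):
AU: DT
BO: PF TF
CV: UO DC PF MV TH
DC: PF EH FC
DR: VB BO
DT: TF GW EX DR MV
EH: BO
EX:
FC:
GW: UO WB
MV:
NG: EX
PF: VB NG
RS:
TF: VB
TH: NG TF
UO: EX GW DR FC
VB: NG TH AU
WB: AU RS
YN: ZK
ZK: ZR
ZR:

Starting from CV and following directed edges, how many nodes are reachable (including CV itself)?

BFS from CV visits: CV, UO, DC, PF, MV, TH, EX, GW, DR, FC, EH, VB, NG, TF, WB, BO, AU, RS, DT
Reachable nodes: 19 of 22 total.

19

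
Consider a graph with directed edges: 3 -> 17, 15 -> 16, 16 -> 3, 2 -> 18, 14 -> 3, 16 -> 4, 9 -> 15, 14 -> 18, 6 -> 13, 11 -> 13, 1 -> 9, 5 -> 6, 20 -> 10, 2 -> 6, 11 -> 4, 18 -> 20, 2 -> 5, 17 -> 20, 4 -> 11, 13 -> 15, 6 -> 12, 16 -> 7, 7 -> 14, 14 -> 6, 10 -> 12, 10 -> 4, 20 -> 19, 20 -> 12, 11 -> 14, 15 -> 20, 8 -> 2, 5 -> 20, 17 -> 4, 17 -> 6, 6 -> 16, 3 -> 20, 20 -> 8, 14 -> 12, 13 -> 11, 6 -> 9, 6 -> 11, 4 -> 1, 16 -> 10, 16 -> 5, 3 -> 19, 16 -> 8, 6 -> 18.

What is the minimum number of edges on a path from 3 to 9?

3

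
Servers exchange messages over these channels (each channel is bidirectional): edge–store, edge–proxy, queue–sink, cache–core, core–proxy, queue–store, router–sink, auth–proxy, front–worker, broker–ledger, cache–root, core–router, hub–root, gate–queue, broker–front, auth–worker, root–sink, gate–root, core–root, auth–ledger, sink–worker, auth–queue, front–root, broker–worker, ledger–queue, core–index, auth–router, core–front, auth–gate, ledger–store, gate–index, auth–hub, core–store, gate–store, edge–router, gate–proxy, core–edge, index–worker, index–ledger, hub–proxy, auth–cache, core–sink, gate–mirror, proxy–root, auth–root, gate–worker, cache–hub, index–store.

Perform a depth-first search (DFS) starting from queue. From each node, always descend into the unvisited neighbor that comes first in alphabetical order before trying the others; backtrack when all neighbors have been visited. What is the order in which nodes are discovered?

queue auth cache core edge proxy gate index ledger broker front root hub sink router worker store mirror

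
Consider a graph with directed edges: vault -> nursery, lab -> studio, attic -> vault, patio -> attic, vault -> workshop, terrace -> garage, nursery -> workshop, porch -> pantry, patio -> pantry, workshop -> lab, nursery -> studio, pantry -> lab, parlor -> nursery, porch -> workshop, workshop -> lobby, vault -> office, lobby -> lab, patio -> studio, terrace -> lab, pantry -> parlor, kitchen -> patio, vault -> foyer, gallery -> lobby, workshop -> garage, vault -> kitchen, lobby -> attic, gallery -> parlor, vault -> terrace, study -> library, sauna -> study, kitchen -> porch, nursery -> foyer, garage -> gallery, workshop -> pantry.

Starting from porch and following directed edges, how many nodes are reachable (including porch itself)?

17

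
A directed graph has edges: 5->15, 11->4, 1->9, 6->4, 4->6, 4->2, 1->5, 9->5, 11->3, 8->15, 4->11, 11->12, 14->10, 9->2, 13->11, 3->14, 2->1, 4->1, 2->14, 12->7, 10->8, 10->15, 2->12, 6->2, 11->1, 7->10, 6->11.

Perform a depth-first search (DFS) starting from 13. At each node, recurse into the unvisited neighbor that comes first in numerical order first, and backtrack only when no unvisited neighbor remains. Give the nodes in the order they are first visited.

13 → 11 → 1 → 5 → 15 → 9 → 2 → 12 → 7 → 10 → 8 → 14 → 3 → 4 → 6

Visit 13
13 → 11
11 → 1
1 → 5
5 → 15
1 → 9
9 → 2
2 → 12
12 → 7
7 → 10
10 → 8
2 → 14
11 → 3
11 → 4
4 → 6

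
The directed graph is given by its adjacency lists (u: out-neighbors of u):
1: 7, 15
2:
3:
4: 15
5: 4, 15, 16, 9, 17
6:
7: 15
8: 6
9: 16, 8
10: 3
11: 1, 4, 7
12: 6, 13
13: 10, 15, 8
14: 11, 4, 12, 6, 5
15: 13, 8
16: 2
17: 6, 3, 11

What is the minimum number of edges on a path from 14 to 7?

2

Level 0: 14
Level 1: 4, 5, 6, 11, 12
Level 2: 1, 7, 9, 13, 15, 16, 17
Level 3: 2, 3, 8, 10
7 first appears at level 2.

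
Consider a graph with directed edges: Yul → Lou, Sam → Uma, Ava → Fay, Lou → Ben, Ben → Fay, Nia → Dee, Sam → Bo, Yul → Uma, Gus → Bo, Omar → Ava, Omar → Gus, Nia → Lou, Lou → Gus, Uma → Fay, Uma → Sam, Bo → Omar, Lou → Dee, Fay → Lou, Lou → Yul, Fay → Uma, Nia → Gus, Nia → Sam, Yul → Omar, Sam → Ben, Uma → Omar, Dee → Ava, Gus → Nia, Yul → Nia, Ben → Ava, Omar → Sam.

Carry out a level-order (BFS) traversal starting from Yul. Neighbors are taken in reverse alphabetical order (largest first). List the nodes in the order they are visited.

Yul, Uma, Omar, Nia, Lou, Sam, Fay, Gus, Ava, Dee, Ben, Bo

Visit Yul; enqueue Uma, Omar, Nia, Lou → queue [Uma, Omar, Nia, Lou]
Visit Uma; enqueue Sam, Fay → queue [Omar, Nia, Lou, Sam, Fay]
Visit Omar; enqueue Gus, Ava → queue [Nia, Lou, Sam, Fay, Gus, Ava]
Visit Nia; enqueue Dee → queue [Lou, Sam, Fay, Gus, Ava, Dee]
Visit Lou; enqueue Ben → queue [Sam, Fay, Gus, Ava, Dee, Ben]
Visit Sam; enqueue Bo → queue [Fay, Gus, Ava, Dee, Ben, Bo]
Visit Fay → queue [Gus, Ava, Dee, Ben, Bo]
Visit Gus → queue [Ava, Dee, Ben, Bo]
Visit Ava → queue [Dee, Ben, Bo]
Visit Dee → queue [Ben, Bo]
Visit Ben → queue [Bo]
Visit Bo → queue []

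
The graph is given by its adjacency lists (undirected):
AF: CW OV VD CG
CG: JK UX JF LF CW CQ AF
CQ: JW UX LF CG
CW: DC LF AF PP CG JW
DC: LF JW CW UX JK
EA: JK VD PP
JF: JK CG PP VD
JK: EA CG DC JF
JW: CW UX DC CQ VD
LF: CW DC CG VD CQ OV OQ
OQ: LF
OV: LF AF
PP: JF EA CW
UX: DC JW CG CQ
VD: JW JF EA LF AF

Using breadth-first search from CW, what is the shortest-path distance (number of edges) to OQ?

2

Level 0: CW
Level 1: AF, CG, DC, JW, LF, PP
Level 2: CQ, EA, JF, JK, OQ, OV, UX, VD
OQ first appears at level 2.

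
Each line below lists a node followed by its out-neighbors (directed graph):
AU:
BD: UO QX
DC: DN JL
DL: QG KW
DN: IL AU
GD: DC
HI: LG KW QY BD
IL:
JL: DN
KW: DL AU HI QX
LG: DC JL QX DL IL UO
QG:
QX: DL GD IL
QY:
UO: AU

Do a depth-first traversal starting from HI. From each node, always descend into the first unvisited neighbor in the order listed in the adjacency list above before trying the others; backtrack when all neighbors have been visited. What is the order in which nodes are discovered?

Visit HI
HI → LG
LG → DC
DC → DN
DN → IL
DN → AU
DC → JL
LG → QX
QX → DL
DL → QG
DL → KW
QX → GD
LG → UO
HI → QY
HI → BD

HI, LG, DC, DN, IL, AU, JL, QX, DL, QG, KW, GD, UO, QY, BD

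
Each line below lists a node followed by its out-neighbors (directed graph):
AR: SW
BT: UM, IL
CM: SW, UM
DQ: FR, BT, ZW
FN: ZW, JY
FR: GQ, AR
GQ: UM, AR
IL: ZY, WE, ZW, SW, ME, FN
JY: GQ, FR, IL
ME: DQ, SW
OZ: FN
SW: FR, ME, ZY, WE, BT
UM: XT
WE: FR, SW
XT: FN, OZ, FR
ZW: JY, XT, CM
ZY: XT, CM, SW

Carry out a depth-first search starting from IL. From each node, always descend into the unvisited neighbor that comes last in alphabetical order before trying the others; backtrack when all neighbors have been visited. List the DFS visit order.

Visit IL
IL → ZY
ZY → XT
XT → OZ
OZ → FN
FN → ZW
ZW → JY
JY → GQ
GQ → UM
GQ → AR
AR → SW
SW → WE
WE → FR
SW → ME
ME → DQ
DQ → BT
ZW → CM

IL, ZY, XT, OZ, FN, ZW, JY, GQ, UM, AR, SW, WE, FR, ME, DQ, BT, CM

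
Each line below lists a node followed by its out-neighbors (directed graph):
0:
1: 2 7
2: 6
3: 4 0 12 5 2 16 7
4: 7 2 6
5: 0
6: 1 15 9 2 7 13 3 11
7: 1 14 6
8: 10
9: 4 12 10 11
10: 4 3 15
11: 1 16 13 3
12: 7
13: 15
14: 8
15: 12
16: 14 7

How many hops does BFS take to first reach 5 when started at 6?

2

Level 0: 6
Level 1: 1, 2, 3, 7, 9, 11, 13, 15
Level 2: 0, 4, 5, 10, 12, 14, 16
Level 3: 8
5 first appears at level 2.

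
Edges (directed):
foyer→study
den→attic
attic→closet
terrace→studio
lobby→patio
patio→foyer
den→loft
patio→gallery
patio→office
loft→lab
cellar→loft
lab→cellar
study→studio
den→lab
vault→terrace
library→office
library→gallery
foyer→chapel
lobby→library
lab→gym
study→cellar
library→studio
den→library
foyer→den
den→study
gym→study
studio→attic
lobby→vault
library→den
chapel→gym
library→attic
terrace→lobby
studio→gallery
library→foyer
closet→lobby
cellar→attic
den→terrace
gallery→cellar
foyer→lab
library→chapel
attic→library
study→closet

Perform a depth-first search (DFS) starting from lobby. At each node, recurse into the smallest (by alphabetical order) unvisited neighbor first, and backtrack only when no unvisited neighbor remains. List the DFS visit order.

lobby, library, attic, closet, chapel, gym, study, cellar, loft, lab, studio, gallery, den, terrace, foyer, office, patio, vault

Visit lobby
lobby → library
library → attic
attic → closet
library → chapel
chapel → gym
gym → study
study → cellar
cellar → loft
loft → lab
study → studio
studio → gallery
library → den
den → terrace
library → foyer
library → office
lobby → patio
lobby → vault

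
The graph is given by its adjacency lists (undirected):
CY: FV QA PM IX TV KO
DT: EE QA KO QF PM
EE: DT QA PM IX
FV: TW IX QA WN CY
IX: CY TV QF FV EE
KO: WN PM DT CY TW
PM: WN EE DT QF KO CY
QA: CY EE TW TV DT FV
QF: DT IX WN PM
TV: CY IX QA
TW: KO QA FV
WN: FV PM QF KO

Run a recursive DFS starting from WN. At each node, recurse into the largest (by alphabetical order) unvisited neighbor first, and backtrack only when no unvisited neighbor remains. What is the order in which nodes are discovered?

WN → QF → PM → KO → TW → QA → TV → IX → FV → CY → EE → DT

Visit WN
WN → QF
QF → PM
PM → KO
KO → TW
TW → QA
QA → TV
TV → IX
IX → FV
FV → CY
IX → EE
EE → DT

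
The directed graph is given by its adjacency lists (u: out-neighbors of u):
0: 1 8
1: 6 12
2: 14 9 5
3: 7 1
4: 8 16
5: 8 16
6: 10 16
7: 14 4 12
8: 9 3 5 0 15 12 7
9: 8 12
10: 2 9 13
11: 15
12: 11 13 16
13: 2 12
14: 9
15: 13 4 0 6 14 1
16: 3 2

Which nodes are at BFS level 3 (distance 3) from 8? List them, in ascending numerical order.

Level 0: 8
Level 1: 0, 3, 5, 7, 9, 12, 15
Level 2: 1, 4, 6, 11, 13, 14, 16
Level 3: 2, 10

2, 10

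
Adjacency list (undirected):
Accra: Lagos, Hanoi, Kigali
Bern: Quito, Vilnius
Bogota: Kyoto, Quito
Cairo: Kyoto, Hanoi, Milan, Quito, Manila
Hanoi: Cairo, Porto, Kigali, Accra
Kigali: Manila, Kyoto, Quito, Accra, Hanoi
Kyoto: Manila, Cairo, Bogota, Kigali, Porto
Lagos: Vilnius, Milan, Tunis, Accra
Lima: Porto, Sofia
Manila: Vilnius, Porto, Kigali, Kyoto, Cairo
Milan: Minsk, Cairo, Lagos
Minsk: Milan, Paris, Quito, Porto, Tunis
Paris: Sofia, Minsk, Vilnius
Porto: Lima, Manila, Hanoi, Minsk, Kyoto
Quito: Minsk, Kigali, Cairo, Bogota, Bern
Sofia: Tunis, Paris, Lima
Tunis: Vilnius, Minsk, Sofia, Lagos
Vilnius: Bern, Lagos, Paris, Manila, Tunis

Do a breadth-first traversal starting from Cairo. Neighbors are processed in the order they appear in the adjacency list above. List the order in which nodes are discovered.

Cairo, Kyoto, Hanoi, Milan, Quito, Manila, Bogota, Kigali, Porto, Accra, Minsk, Lagos, Bern, Vilnius, Lima, Paris, Tunis, Sofia

Visit Cairo; enqueue Kyoto, Hanoi, Milan, Quito, Manila → queue [Kyoto, Hanoi, Milan, Quito, Manila]
Visit Kyoto; enqueue Bogota, Kigali, Porto → queue [Hanoi, Milan, Quito, Manila, Bogota, Kigali, Porto]
Visit Hanoi; enqueue Accra → queue [Milan, Quito, Manila, Bogota, Kigali, Porto, Accra]
Visit Milan; enqueue Minsk, Lagos → queue [Quito, Manila, Bogota, Kigali, Porto, Accra, Minsk, Lagos]
Visit Quito; enqueue Bern → queue [Manila, Bogota, Kigali, Porto, Accra, Minsk, Lagos, Bern]
Visit Manila; enqueue Vilnius → queue [Bogota, Kigali, Porto, Accra, Minsk, Lagos, Bern, Vilnius]
Visit Bogota → queue [Kigali, Porto, Accra, Minsk, Lagos, Bern, Vilnius]
Visit Kigali → queue [Porto, Accra, Minsk, Lagos, Bern, Vilnius]
Visit Porto; enqueue Lima → queue [Accra, Minsk, Lagos, Bern, Vilnius, Lima]
Visit Accra → queue [Minsk, Lagos, Bern, Vilnius, Lima]
Visit Minsk; enqueue Paris, Tunis → queue [Lagos, Bern, Vilnius, Lima, Paris, Tunis]
Visit Lagos → queue [Bern, Vilnius, Lima, Paris, Tunis]
Visit Bern → queue [Vilnius, Lima, Paris, Tunis]
Visit Vilnius → queue [Lima, Paris, Tunis]
Visit Lima; enqueue Sofia → queue [Paris, Tunis, Sofia]
Visit Paris → queue [Tunis, Sofia]
Visit Tunis → queue [Sofia]
Visit Sofia → queue []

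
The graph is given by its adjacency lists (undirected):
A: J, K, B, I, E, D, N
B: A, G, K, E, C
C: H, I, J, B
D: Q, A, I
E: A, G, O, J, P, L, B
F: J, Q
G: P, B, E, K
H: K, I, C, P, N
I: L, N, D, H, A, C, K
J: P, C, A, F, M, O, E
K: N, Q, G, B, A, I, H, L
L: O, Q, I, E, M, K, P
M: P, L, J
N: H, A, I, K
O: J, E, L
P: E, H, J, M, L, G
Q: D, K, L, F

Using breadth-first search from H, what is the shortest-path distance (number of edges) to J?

Level 0: H
Level 1: C, I, K, N, P
Level 2: A, B, D, E, G, J, L, M, Q
Level 3: F, O
J first appears at level 2.

2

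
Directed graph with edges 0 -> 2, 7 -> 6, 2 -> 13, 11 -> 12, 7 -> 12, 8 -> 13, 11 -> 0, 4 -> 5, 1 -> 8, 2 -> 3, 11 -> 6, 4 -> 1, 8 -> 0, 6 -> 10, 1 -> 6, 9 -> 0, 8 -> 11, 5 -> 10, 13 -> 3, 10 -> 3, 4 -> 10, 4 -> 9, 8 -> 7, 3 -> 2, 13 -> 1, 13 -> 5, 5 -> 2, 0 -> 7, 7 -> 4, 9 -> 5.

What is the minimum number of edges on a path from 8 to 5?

2

Level 0: 8
Level 1: 0, 7, 11, 13
Level 2: 1, 2, 3, 4, 5, 6, 12
Level 3: 9, 10
5 first appears at level 2.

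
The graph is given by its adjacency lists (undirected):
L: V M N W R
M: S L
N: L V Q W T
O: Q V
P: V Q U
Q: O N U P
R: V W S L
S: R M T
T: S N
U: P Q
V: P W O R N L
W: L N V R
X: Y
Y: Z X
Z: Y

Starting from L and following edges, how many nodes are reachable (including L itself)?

12

BFS from L visits: L, W, V, R, N, M, P, O, S, T, Q, U
Reachable nodes: 12 of 15 total.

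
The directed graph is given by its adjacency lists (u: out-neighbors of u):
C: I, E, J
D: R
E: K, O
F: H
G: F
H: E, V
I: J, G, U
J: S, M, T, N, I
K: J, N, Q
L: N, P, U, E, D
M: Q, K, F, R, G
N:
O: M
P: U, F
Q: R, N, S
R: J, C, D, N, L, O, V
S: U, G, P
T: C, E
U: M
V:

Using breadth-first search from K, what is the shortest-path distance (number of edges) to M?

Level 0: K
Level 1: J, N, Q
Level 2: I, M, R, S, T
Level 3: C, D, E, F, G, L, O, P, U, V
Level 4: H
M first appears at level 2.

2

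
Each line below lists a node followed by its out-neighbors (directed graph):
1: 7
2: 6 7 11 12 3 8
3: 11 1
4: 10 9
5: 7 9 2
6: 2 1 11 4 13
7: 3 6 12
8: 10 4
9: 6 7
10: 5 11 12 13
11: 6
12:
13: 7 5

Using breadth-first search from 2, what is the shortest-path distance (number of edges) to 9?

Level 0: 2
Level 1: 3, 6, 7, 8, 11, 12
Level 2: 1, 4, 10, 13
Level 3: 5, 9
9 first appears at level 3.

3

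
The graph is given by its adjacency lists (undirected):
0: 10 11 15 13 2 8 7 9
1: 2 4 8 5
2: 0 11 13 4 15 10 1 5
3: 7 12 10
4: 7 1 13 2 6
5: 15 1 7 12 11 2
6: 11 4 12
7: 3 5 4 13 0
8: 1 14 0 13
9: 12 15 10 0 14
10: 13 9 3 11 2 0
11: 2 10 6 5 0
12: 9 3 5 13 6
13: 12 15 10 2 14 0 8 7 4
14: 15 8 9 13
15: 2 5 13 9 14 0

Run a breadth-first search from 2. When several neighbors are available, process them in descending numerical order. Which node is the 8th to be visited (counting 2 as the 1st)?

Visit 2; enqueue 15, 13, 11, 10, 5, 4, 1, 0 → queue [15, 13, 11, 10, 5, 4, 1, 0]
Visit 15; enqueue 14, 9 → queue [13, 11, 10, 5, 4, 1, 0, 14, 9]
Visit 13; enqueue 12, 8, 7 → queue [11, 10, 5, 4, 1, 0, 14, 9, 12, 8, 7]
Visit 11; enqueue 6 → queue [10, 5, 4, 1, 0, 14, 9, 12, 8, 7, 6]
Visit 10; enqueue 3 → queue [5, 4, 1, 0, 14, 9, 12, 8, 7, 6, 3]
Visit 5 → queue [4, 1, 0, 14, 9, 12, 8, 7, 6, 3]
Visit 4 → queue [1, 0, 14, 9, 12, 8, 7, 6, 3]
Visit 1 → queue [0, 14, 9, 12, 8, 7, 6, 3]
Visit 0 → queue [14, 9, 12, 8, 7, 6, 3]
Visit 14 → queue [9, 12, 8, 7, 6, 3]
Visit 9 → queue [12, 8, 7, 6, 3]
Visit 12 → queue [8, 7, 6, 3]
Visit 8 → queue [7, 6, 3]
Visit 7 → queue [6, 3]
Visit 6 → queue [3]
Visit 3 → queue []

Visit order: 2, 15, 13, 11, 10, 5, 4, 1, 0, 14, 9, 12, 8, 7, 6, 3

1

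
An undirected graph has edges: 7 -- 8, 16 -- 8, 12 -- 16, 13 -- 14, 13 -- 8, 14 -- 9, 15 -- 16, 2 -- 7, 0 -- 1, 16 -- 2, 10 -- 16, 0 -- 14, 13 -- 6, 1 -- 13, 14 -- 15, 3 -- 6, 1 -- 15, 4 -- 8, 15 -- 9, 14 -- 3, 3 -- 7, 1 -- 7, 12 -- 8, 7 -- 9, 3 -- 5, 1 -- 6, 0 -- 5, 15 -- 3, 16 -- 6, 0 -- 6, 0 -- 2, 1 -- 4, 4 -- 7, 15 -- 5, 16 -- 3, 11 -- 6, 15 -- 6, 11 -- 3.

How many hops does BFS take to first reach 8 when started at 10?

Level 0: 10
Level 1: 16
Level 2: 2, 3, 6, 8, 12, 15
Level 3: 0, 1, 4, 5, 7, 9, 11, 13, 14
8 first appears at level 2.

2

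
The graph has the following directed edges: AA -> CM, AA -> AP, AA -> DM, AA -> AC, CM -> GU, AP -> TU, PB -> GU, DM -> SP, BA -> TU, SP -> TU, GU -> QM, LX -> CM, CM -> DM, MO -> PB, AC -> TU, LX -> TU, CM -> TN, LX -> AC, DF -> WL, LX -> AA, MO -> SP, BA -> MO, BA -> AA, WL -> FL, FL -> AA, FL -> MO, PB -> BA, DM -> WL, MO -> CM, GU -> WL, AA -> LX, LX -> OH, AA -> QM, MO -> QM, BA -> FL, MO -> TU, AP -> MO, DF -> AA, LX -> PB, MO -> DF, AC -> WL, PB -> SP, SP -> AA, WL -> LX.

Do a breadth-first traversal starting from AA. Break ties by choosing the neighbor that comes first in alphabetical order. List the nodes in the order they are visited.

AA -> AC -> AP -> CM -> DM -> LX -> QM -> TU -> WL -> MO -> GU -> TN -> SP -> OH -> PB -> FL -> DF -> BA

Visit AA; enqueue AC, AP, CM, DM, LX, QM → queue [AC, AP, CM, DM, LX, QM]
Visit AC; enqueue TU, WL → queue [AP, CM, DM, LX, QM, TU, WL]
Visit AP; enqueue MO → queue [CM, DM, LX, QM, TU, WL, MO]
Visit CM; enqueue GU, TN → queue [DM, LX, QM, TU, WL, MO, GU, TN]
Visit DM; enqueue SP → queue [LX, QM, TU, WL, MO, GU, TN, SP]
Visit LX; enqueue OH, PB → queue [QM, TU, WL, MO, GU, TN, SP, OH, PB]
Visit QM → queue [TU, WL, MO, GU, TN, SP, OH, PB]
Visit TU → queue [WL, MO, GU, TN, SP, OH, PB]
Visit WL; enqueue FL → queue [MO, GU, TN, SP, OH, PB, FL]
Visit MO; enqueue DF → queue [GU, TN, SP, OH, PB, FL, DF]
Visit GU → queue [TN, SP, OH, PB, FL, DF]
Visit TN → queue [SP, OH, PB, FL, DF]
Visit SP → queue [OH, PB, FL, DF]
Visit OH → queue [PB, FL, DF]
Visit PB; enqueue BA → queue [FL, DF, BA]
Visit FL → queue [DF, BA]
Visit DF → queue [BA]
Visit BA → queue []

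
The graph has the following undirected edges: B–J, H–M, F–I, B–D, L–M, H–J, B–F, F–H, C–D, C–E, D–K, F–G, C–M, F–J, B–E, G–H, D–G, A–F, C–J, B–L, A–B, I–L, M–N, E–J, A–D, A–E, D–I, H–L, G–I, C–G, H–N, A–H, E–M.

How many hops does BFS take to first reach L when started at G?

Level 0: G
Level 1: C, D, F, H, I
Level 2: A, B, E, J, K, L, M, N
L first appears at level 2.

2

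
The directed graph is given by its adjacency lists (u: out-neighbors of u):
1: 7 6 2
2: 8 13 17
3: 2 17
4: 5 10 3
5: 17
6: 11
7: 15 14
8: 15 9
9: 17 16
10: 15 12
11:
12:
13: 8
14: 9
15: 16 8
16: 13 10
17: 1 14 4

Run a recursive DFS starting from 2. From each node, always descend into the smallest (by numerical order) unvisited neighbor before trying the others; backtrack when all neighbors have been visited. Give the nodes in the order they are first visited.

Visit 2
2 → 8
8 → 9
9 → 16
16 → 10
10 → 12
10 → 15
16 → 13
9 → 17
17 → 1
1 → 6
6 → 11
1 → 7
7 → 14
17 → 4
4 → 3
4 → 5

2, 8, 9, 16, 10, 12, 15, 13, 17, 1, 6, 11, 7, 14, 4, 3, 5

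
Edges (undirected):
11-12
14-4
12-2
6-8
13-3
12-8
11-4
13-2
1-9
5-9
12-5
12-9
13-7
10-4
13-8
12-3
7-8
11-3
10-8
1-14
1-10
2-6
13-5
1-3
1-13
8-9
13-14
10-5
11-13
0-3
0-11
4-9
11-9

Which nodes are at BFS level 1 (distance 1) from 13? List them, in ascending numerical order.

Level 0: 13
Level 1: 1, 2, 3, 5, 7, 8, 11, 14
Level 2: 0, 4, 6, 9, 10, 12

1, 2, 3, 5, 7, 8, 11, 14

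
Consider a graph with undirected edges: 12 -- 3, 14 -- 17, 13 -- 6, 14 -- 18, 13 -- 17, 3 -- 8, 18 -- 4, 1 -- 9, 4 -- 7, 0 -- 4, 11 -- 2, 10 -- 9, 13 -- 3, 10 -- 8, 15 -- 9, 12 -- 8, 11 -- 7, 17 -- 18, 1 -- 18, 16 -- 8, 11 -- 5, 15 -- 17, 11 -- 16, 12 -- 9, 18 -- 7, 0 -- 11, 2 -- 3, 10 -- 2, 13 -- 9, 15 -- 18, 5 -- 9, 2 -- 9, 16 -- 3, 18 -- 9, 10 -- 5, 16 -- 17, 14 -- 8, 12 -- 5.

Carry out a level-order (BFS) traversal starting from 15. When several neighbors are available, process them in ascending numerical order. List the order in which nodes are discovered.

Visit 15; enqueue 9, 17, 18 → queue [9, 17, 18]
Visit 9; enqueue 1, 2, 5, 10, 12, 13 → queue [17, 18, 1, 2, 5, 10, 12, 13]
Visit 17; enqueue 14, 16 → queue [18, 1, 2, 5, 10, 12, 13, 14, 16]
Visit 18; enqueue 4, 7 → queue [1, 2, 5, 10, 12, 13, 14, 16, 4, 7]
Visit 1 → queue [2, 5, 10, 12, 13, 14, 16, 4, 7]
Visit 2; enqueue 3, 11 → queue [5, 10, 12, 13, 14, 16, 4, 7, 3, 11]
Visit 5 → queue [10, 12, 13, 14, 16, 4, 7, 3, 11]
Visit 10; enqueue 8 → queue [12, 13, 14, 16, 4, 7, 3, 11, 8]
Visit 12 → queue [13, 14, 16, 4, 7, 3, 11, 8]
Visit 13; enqueue 6 → queue [14, 16, 4, 7, 3, 11, 8, 6]
Visit 14 → queue [16, 4, 7, 3, 11, 8, 6]
Visit 16 → queue [4, 7, 3, 11, 8, 6]
Visit 4; enqueue 0 → queue [7, 3, 11, 8, 6, 0]
Visit 7 → queue [3, 11, 8, 6, 0]
Visit 3 → queue [11, 8, 6, 0]
Visit 11 → queue [8, 6, 0]
Visit 8 → queue [6, 0]
Visit 6 → queue [0]
Visit 0 → queue []

15, 9, 17, 18, 1, 2, 5, 10, 12, 13, 14, 16, 4, 7, 3, 11, 8, 6, 0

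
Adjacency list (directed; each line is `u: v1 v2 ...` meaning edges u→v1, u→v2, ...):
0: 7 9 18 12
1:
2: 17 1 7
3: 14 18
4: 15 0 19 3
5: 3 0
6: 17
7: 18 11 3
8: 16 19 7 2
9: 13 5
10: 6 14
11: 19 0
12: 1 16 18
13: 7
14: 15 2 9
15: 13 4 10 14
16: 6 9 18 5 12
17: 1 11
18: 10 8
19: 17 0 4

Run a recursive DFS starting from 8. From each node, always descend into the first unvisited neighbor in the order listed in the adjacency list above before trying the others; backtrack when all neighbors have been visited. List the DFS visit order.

8 16 6 17 1 11 19 0 7 18 10 14 15 13 4 3 2 9 5 12

Visit 8
8 → 16
16 → 6
6 → 17
17 → 1
17 → 11
11 → 19
19 → 0
0 → 7
7 → 18
18 → 10
10 → 14
14 → 15
15 → 13
15 → 4
4 → 3
14 → 2
14 → 9
9 → 5
0 → 12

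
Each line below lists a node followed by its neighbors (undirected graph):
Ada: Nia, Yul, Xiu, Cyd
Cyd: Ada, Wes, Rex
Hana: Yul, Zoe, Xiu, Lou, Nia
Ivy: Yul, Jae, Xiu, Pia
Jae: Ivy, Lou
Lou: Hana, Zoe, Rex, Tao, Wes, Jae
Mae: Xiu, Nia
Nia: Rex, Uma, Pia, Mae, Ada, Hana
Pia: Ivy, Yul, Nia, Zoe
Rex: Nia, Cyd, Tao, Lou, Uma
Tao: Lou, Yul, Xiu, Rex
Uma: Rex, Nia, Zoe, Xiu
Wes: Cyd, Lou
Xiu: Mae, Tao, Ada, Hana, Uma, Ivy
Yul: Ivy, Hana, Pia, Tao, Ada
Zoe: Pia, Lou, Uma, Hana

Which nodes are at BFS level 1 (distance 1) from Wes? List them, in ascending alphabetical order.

Level 0: Wes
Level 1: Cyd, Lou
Level 2: Ada, Hana, Jae, Rex, Tao, Zoe
Level 3: Ivy, Nia, Pia, Uma, Xiu, Yul
Level 4: Mae

Cyd, Lou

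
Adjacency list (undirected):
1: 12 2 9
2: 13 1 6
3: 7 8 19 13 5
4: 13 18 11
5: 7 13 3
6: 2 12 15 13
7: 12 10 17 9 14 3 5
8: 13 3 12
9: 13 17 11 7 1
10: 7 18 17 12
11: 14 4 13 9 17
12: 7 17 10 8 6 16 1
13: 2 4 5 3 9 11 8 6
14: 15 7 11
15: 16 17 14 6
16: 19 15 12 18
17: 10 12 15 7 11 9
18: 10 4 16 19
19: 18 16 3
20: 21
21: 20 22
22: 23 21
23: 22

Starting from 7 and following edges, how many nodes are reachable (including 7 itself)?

BFS from 7 visits: 7, 12, 10, 17, 9, 14, 3, 5, 8, 6, 16, 1, 18, 15, 11, 13, 19, 2, 4
Reachable nodes: 19 of 23 total.

19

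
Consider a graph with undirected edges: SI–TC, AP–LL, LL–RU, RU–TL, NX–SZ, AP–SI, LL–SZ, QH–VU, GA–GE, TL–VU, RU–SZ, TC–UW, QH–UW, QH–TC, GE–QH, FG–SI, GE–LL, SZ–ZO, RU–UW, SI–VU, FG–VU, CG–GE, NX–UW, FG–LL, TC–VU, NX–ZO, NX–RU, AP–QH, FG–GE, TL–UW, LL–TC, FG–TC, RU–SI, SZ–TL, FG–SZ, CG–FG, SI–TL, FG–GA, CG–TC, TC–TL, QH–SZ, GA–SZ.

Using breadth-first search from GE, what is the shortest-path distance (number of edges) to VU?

2

Level 0: GE
Level 1: CG, FG, GA, LL, QH
Level 2: AP, RU, SI, SZ, TC, UW, VU
Level 3: NX, TL, ZO
VU first appears at level 2.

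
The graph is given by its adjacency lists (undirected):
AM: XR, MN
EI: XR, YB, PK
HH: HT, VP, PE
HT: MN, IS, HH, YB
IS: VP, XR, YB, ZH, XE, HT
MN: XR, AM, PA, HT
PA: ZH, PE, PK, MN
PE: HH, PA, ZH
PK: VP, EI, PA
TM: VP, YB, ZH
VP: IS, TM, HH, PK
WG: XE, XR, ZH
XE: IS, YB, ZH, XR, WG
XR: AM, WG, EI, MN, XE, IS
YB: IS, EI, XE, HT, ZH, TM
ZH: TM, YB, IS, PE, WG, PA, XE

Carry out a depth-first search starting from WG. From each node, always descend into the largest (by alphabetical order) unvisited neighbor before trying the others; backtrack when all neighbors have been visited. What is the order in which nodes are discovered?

WG → ZH → YB → XE → XR → MN → PA → PK → VP → TM → IS → HT → HH → PE → EI → AM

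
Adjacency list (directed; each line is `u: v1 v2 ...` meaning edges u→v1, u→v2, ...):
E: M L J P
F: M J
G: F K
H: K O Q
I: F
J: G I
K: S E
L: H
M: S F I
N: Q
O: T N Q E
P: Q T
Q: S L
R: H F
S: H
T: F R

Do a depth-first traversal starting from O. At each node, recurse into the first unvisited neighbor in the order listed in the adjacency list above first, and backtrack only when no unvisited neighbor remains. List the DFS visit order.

Visit O
O → T
T → F
F → M
M → S
S → H
H → K
K → E
E → L
E → J
J → G
J → I
E → P
P → Q
T → R
O → N

O, T, F, M, S, H, K, E, L, J, G, I, P, Q, R, N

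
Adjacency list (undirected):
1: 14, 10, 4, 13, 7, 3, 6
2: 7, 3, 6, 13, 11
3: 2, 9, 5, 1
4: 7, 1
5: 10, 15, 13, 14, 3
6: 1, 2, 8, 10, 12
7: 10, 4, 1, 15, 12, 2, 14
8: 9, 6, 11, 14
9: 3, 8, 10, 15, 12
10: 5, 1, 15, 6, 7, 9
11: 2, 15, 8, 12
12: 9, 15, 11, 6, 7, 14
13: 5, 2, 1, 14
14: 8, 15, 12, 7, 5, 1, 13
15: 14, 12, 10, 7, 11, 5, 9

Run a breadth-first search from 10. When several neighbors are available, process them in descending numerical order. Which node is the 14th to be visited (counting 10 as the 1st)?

Visit 10; enqueue 15, 9, 7, 6, 5, 1 → queue [15, 9, 7, 6, 5, 1]
Visit 15; enqueue 14, 12, 11 → queue [9, 7, 6, 5, 1, 14, 12, 11]
Visit 9; enqueue 8, 3 → queue [7, 6, 5, 1, 14, 12, 11, 8, 3]
Visit 7; enqueue 4, 2 → queue [6, 5, 1, 14, 12, 11, 8, 3, 4, 2]
Visit 6 → queue [5, 1, 14, 12, 11, 8, 3, 4, 2]
Visit 5; enqueue 13 → queue [1, 14, 12, 11, 8, 3, 4, 2, 13]
Visit 1 → queue [14, 12, 11, 8, 3, 4, 2, 13]
Visit 14 → queue [12, 11, 8, 3, 4, 2, 13]
Visit 12 → queue [11, 8, 3, 4, 2, 13]
Visit 11 → queue [8, 3, 4, 2, 13]
Visit 8 → queue [3, 4, 2, 13]
Visit 3 → queue [4, 2, 13]
Visit 4 → queue [2, 13]
Visit 2 → queue [13]
Visit 13 → queue []

Visit order: 10, 15, 9, 7, 6, 5, 1, 14, 12, 11, 8, 3, 4, 2, 13

2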